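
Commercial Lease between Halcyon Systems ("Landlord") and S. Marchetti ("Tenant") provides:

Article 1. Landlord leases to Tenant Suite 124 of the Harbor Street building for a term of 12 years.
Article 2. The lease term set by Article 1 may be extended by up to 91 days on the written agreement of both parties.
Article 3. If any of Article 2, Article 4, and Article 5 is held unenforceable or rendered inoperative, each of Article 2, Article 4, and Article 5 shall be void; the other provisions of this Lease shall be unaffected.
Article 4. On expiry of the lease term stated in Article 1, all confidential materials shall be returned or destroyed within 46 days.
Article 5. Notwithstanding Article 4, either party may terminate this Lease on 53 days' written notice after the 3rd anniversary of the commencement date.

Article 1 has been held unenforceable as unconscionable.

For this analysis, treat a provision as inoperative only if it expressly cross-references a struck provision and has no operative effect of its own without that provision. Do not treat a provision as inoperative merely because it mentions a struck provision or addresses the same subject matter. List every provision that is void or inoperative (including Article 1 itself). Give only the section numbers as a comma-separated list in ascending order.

1, 2, 4, 5

Article 1 is struck. Article 2 does nothing except set the extension of the lease term by reference to Article 1; with Article 1 gone it has no independent effect and is inoperative. Article 4 has no operative effect of its own apart from Article 1 and is therefore inoperative. Article 3 declares Article 2, Article 4, and Article 5 mutually dependent; since one of them has fallen, all of them are of no effect. That brings down Article 5 as well. The remainder continues in force under Article 3. Only Article 3 remains in effect.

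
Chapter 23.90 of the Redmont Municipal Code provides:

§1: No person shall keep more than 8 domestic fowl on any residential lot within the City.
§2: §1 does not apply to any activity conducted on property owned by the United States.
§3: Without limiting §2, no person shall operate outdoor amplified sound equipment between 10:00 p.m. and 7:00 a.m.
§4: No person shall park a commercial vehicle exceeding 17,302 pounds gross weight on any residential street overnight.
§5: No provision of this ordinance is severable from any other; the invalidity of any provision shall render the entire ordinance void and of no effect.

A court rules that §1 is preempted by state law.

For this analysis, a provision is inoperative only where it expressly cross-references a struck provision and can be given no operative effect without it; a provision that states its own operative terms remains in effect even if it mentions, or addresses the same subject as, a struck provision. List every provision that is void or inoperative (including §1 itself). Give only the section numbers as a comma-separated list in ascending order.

1, 2, 3, 4, 5

§1 is struck. The only function of §2 is the public-property exemption from §1, so it cannot stand once §1 is removed. §5 provides that the ordinance is not severable, so the invalidity of any one provision voids the entire ordinance. No provision of the ordinance survives.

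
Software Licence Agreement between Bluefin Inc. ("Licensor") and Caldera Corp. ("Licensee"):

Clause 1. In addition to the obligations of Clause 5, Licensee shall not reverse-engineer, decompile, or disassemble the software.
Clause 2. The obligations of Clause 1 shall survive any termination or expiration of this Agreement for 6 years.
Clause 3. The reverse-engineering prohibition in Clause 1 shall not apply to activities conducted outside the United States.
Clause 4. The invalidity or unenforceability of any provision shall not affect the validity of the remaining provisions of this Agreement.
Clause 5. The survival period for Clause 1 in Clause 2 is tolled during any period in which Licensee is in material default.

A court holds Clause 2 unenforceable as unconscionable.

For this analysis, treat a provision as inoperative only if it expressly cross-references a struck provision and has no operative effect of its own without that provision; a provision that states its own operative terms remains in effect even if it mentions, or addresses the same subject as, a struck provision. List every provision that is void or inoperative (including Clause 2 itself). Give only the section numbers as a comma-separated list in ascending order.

Clause 2 is struck. Clause 5 operates only by reference to Clause 2, so it falls with Clause 2. Although Clause 1 refers to Clause 5, its operative terms do not depend on Clause 5, so it remains in effect. Clause 4 is a severability clause and preserves every provision that can still be given independent effect. The provisions still in force are Clause 1, Clause 3, and Clause 4.

2, 5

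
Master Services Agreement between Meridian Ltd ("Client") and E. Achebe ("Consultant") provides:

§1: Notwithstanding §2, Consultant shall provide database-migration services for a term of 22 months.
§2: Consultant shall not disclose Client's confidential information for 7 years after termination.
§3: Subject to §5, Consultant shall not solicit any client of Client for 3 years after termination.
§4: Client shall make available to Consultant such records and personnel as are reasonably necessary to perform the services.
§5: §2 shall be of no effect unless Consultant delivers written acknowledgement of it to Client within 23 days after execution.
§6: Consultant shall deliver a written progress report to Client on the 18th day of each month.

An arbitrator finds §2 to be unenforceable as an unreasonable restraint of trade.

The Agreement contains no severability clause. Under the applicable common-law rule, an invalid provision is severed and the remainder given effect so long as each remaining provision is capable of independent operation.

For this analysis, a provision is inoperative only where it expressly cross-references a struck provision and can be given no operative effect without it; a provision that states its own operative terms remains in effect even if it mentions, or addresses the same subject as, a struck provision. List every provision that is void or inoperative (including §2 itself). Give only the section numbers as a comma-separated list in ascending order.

§2 is struck. §5 merely fixes the acknowledgement condition for §2; with §2 gone it has nothing to operate on and falls away. §1 mentions §2 but its own obligation stands independently of §2, so §1 is not affected. §3 mentions §5 but its own obligation stands independently of §5, so §3 is not affected. Under the stated default rule, only provisions that cannot operate independently fall away; the rest are enforced. The provisions still in force are §1, §3, §4, and §6.

2, 5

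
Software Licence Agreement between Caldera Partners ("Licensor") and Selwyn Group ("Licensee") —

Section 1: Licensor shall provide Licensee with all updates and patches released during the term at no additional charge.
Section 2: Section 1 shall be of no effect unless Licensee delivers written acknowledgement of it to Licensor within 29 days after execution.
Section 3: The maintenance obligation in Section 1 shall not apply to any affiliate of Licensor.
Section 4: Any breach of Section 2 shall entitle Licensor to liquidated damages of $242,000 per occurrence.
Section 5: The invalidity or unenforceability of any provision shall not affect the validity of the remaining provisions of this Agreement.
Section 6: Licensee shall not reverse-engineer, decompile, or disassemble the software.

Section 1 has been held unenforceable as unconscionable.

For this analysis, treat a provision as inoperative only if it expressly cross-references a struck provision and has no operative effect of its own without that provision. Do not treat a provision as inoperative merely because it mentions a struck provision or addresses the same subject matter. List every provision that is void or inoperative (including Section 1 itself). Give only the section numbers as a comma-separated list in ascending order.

1, 2, 3, 4

Section 1 is struck. The only function of Section 2 is the acknowledgement condition for Section 1, so it cannot stand once Section 1 is removed. Section 3 has no operative effect of its own apart from Section 1 and is therefore inoperative. Section 4 operates only by reference to Section 2, so it falls with Section 2. Under the severability clause in Section 5, the remaining provisions continue in force. Section 5 and Section 6 remain in effect.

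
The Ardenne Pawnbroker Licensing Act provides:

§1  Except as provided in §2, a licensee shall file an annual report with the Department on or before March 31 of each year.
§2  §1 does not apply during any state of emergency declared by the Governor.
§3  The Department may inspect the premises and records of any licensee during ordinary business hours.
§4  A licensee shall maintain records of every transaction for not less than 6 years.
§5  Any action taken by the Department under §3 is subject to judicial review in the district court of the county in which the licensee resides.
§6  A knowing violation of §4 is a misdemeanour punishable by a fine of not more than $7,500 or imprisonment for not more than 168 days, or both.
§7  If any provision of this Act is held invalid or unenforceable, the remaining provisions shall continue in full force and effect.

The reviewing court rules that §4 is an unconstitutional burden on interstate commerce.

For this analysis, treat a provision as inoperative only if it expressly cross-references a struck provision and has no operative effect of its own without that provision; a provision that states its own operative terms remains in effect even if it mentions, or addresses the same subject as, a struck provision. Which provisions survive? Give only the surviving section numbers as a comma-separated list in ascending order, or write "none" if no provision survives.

1, 2, 3, 5, 7

§4 is struck. §6 operates only by reference to §4, so it falls with §4. §7 is a severability clause and preserves every provision that can still be given independent effect. That leaves §1, §2, §3, §5, and §7 in effect.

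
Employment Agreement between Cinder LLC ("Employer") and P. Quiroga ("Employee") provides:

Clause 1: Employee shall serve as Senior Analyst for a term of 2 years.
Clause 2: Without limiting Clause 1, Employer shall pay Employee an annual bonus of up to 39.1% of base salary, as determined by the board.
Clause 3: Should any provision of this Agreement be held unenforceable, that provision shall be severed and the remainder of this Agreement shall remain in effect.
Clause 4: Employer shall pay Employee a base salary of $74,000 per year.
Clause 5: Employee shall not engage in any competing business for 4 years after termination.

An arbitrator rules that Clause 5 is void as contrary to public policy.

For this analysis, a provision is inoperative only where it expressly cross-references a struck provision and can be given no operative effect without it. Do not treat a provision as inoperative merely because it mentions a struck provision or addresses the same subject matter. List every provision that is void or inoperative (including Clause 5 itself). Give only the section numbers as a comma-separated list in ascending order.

Clause 5 is struck. Nothing else in the Agreement is defined by reference to Clause 5. Under the severability clause in Clause 3, the remaining provisions continue in force. Clause 1, Clause 2, Clause 3, and Clause 4 remain in effect.

5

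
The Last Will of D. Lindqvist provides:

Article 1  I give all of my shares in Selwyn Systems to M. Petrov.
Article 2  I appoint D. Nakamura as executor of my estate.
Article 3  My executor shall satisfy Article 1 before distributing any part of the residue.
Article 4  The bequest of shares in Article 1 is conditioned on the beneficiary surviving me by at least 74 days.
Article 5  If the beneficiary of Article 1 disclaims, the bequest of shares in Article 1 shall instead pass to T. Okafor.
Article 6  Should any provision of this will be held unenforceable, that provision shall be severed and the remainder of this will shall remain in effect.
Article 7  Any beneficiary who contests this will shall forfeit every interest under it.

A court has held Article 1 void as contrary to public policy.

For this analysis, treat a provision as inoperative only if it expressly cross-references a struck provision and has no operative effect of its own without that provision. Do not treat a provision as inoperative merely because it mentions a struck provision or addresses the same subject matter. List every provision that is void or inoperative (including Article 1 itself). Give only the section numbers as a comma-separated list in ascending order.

Article 1 is struck. Article 3 has no operative effect of its own apart from Article 1 and is therefore inoperative. Article 4 operates only by reference to Article 1, so it falls with Article 1. Article 5 has no operative effect of its own apart from Article 1 and is therefore inoperative. Under the severability clause in Article 6, the remaining provisions continue in force. The provisions still in force are Article 2, Article 6, and Article 7.

1, 3, 4, 5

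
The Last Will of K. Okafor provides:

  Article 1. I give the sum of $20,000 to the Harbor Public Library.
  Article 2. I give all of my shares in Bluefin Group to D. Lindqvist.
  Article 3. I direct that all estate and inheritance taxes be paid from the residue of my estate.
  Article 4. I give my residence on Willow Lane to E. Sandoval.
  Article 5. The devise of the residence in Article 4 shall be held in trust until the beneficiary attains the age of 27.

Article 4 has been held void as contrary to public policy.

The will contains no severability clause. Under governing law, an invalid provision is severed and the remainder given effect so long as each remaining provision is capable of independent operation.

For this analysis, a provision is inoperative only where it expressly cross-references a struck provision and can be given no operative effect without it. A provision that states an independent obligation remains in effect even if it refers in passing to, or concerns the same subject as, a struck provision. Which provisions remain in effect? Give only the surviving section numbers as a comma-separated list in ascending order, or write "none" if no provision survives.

1, 2, 3

Article 4 is struck. The only function of Article 5 is the trust for Article 4, so it cannot stand once Article 4 is removed. With no severability clause, the stated default rule severs what cannot stand and enforces each remaining provision that can operate on its own. The provisions still in force are Article 1, Article 2, and Article 3.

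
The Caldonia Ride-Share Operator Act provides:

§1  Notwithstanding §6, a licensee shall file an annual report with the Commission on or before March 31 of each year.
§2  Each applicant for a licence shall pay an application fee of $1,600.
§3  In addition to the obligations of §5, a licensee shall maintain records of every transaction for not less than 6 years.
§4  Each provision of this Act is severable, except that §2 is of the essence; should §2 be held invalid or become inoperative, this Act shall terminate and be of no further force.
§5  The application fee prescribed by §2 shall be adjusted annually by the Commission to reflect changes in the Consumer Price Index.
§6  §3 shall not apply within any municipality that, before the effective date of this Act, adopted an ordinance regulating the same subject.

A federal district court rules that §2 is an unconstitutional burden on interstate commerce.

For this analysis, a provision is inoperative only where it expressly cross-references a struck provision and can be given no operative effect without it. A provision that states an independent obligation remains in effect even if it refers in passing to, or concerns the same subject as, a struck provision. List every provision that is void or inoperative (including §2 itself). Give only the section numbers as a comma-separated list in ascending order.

§2 is struck. §5 has no operative effect of its own apart from §2 and is therefore inoperative. §4 makes §2 an essential term, and §2 is the provision held invalid; under §4, the entire Act is therefore void. No provision of the Act survives.

1, 2, 3, 4, 5, 6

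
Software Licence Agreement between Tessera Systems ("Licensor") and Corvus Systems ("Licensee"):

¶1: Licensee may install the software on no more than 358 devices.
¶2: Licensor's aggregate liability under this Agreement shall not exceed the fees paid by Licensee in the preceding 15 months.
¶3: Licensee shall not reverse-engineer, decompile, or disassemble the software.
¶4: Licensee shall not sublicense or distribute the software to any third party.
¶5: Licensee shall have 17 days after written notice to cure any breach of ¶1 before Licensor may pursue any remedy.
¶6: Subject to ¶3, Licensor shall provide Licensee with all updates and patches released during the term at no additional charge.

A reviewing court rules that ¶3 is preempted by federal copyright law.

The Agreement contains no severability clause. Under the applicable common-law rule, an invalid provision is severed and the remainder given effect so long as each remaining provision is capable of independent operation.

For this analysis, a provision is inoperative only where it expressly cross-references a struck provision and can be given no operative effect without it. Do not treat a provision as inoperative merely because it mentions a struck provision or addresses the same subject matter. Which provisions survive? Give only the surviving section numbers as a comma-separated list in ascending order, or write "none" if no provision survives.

1, 2, 4, 5, 6

¶3 is struck. ¶6 mentions ¶3 but its own obligation stands independently of ¶3, so ¶6 is not affected. Nothing else in the Agreement is defined by reference to ¶3. Under the stated default rule, only provisions that cannot operate independently fall away; the rest are enforced. That leaves ¶1, ¶2, ¶4, ¶5, and ¶6 in effect.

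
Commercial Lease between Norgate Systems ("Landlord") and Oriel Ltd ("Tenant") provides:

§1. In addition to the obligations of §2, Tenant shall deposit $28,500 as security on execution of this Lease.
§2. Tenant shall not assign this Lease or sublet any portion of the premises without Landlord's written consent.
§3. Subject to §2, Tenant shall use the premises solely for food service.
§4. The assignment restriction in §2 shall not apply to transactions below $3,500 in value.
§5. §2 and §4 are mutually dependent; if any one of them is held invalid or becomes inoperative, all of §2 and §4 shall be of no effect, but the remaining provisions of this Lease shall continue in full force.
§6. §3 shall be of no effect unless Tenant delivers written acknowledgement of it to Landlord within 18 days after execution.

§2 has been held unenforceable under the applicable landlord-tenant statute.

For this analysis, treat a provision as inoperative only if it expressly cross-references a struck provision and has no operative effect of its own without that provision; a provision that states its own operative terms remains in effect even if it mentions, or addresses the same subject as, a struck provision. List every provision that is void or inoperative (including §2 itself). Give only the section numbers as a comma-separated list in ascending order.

2, 4

§2 is struck. §4 has no operative effect of its own apart from §2 and is therefore inoperative. §3 mentions §2 but its own obligation stands independently of §2, so §3 is not affected. §1 mentions §2 but its own obligation stands independently of §2, so §1 is not affected. §5 declares §2 and §4 mutually dependent; since one of them has fallen, all of them are of no effect. The remainder continues in force under §5. §1, §3, §5, and §6 remain in effect.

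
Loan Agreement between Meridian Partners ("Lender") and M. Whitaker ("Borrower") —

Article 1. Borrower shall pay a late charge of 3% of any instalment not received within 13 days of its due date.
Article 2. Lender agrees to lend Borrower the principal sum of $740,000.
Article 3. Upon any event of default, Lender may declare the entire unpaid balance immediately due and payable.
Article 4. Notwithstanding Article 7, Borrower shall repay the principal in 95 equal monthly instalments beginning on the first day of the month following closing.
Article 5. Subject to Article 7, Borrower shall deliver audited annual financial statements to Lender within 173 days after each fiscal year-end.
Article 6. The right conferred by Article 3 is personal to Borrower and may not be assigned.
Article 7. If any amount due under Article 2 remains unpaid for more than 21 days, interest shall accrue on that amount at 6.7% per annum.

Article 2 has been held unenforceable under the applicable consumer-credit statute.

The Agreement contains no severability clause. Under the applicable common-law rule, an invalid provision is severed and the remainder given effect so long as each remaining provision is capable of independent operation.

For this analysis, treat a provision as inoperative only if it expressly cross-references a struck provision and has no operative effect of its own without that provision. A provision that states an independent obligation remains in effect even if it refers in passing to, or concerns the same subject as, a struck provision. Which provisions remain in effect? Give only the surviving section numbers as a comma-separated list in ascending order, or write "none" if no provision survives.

Article 2 is struck. Article 7 does nothing except set the default interest on the principal amount by reference to Article 2; with Article 2 gone it has no independent effect and is inoperative. Although Article 5 refers to Article 7, its operative terms do not depend on Article 7, so it remains in effect. Article 4 mentions Article 7 but its own obligation stands independently of Article 7, so Article 4 is not affected. With no severability clause, the stated default rule severs what cannot stand and enforces each remaining provision that can operate on its own. That leaves Article 1, Article 3, Article 4, Article 5, and Article 6 in effect.

1, 3, 4, 5, 6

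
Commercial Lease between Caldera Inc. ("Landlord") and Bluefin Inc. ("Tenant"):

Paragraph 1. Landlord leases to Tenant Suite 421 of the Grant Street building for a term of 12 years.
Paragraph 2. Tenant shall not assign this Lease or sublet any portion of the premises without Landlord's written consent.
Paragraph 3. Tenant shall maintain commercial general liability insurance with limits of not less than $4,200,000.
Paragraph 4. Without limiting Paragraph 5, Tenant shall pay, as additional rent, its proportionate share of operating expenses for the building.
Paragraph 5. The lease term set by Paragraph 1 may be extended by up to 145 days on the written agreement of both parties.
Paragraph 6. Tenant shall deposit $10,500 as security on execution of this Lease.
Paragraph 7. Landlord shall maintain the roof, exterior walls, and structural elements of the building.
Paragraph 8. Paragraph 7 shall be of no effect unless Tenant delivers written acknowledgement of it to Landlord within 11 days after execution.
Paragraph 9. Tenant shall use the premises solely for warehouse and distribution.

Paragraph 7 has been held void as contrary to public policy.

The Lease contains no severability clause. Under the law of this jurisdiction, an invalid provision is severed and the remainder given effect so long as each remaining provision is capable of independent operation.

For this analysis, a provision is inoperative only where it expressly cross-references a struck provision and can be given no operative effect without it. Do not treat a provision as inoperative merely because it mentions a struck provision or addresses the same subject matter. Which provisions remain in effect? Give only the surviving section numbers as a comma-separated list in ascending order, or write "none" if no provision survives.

1, 2, 3, 4, 5, 6, 9

Paragraph 7 is struck. Paragraph 8 has no operative effect of its own apart from Paragraph 7 and is therefore inoperative. With no severability clause, the stated default rule severs what cannot stand and enforces each remaining provision that can operate on its own. Paragraph 1, Paragraph 2, Paragraph 3, Paragraph 4, Paragraph 5, Paragraph 6, and Paragraph 9 remain in effect.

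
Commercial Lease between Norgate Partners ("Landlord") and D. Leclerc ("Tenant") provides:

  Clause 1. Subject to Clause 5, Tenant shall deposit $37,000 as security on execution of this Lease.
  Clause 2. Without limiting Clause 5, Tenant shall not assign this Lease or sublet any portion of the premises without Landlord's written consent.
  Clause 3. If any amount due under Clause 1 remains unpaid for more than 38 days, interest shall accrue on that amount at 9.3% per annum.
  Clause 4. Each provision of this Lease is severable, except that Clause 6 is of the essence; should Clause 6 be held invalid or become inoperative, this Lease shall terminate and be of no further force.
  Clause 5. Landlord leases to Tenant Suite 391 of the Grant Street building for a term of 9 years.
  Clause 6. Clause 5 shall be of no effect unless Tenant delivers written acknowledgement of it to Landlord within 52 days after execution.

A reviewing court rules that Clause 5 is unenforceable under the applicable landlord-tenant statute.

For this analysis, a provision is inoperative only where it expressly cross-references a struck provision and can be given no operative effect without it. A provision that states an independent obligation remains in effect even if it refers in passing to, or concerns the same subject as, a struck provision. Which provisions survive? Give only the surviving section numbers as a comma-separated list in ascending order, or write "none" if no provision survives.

Clause 5 is struck. Clause 6 has no operative effect of its own apart from Clause 5 and is therefore inoperative. Clause 4 makes Clause 6 an essential term, and Clause 6 has been rendered inoperative by the cascade; under Clause 4, the entire Lease is therefore void. No provision of the Lease survives.

none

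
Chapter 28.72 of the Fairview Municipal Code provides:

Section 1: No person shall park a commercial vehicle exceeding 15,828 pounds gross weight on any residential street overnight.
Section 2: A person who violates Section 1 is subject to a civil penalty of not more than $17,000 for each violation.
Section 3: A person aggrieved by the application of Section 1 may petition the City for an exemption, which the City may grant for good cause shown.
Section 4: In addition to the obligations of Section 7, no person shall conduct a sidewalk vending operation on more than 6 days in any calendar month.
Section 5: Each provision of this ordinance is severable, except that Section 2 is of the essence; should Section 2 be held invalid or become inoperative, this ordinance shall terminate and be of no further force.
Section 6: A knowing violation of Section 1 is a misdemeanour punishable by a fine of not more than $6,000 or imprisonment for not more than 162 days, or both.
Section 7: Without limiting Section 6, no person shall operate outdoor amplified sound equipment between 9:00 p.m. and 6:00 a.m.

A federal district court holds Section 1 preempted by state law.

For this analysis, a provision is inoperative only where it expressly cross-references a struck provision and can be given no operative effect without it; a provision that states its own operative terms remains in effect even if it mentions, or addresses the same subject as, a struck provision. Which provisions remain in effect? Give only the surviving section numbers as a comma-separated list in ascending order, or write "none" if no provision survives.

none

Section 1 is struck. Section 2 merely fixes the civil penalty for violating Section 1; with Section 1 gone it has nothing to operate on and falls away. Section 3 merely fixes the exemption procedure for Section 1; with Section 1 gone it has nothing to operate on and falls away. Section 6 operates only by reference to Section 1, so it falls with Section 1. Section 5 makes Section 2 an essential term, and Section 2 has been rendered inoperative by the cascade; under Section 5, the entire ordinance is therefore void. No provision of the ordinance survives.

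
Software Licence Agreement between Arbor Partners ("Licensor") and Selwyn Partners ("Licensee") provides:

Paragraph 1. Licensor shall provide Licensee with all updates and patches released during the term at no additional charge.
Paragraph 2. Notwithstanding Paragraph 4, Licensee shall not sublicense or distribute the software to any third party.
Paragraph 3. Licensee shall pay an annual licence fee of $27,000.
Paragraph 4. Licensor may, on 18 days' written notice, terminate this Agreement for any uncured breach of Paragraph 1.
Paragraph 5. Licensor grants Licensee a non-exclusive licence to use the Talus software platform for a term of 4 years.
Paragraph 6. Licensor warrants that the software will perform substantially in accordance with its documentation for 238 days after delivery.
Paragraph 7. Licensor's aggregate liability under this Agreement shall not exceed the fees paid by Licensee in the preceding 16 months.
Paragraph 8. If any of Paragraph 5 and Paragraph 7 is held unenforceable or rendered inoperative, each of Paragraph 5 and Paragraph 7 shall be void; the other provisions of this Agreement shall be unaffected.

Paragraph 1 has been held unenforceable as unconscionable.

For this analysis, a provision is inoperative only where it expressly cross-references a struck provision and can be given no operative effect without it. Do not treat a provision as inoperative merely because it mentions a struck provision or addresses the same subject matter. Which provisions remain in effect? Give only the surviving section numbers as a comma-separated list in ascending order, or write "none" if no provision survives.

Paragraph 1 is struck. Paragraph 4 has no operative effect of its own apart from Paragraph 1 and is therefore inoperative. Paragraph 2 mentions Paragraph 4 but its own obligation stands independently of Paragraph 4, so Paragraph 2 is not affected. Paragraph 8 ties Paragraph 5 and Paragraph 7 together, but none of those is affected here; the remaining provisions continue in force under Paragraph 8. That leaves Paragraph 2, Paragraph 3, Paragraph 5, Paragraph 6, Paragraph 7, and Paragraph 8 in effect.

2, 3, 5, 6, 7, 8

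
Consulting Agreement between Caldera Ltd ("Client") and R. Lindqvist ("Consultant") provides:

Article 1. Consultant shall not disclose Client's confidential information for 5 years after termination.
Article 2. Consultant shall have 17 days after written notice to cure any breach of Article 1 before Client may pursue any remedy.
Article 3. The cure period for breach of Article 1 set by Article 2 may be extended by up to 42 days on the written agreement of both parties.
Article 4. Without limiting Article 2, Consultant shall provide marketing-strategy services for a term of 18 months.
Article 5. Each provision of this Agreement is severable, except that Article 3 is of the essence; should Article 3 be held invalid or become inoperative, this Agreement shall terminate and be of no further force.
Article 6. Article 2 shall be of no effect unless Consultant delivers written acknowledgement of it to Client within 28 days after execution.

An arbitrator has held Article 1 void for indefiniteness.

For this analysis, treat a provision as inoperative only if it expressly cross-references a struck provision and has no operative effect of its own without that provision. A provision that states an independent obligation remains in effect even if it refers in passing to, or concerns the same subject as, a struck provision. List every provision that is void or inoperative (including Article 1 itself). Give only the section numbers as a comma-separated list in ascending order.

Article 1 is struck. Article 2 merely fixes the cure period for breach of Article 1; with Article 1 gone it has nothing to operate on and falls away. The whole of Article 3 is the extension of the cure period for breach of Article 1, defined by reference to Article 2, so Article 3 cannot stand once Article 2 is removed. Article 6 has no operative effect of its own apart from Article 2 and is therefore inoperative. Article 5 makes Article 3 an essential term, and Article 3 has been rendered inoperative by the cascade; under Article 5, the entire Agreement is therefore void. No provision of the Agreement survives.

1, 2, 3, 4, 5, 6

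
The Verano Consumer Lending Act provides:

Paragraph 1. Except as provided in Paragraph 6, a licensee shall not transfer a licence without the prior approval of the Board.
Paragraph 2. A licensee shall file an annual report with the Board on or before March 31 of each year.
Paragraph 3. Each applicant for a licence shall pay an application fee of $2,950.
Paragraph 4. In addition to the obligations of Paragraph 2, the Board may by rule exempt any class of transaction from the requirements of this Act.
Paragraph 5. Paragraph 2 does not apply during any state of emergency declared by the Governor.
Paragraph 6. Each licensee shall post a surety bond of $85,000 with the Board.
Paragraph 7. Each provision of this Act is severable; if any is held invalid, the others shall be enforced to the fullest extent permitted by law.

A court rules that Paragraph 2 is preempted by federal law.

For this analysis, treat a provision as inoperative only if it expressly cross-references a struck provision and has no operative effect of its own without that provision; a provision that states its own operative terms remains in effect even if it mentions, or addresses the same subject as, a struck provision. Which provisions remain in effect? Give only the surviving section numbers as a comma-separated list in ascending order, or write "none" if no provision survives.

Paragraph 2 is struck. Paragraph 5 operates only by reference to Paragraph 2, so it falls with Paragraph 2. Paragraph 4 mentions Paragraph 2 but its own obligation stands independently of Paragraph 2, so Paragraph 4 is not affected. Paragraph 7 is a severability clause and preserves every provision that can still be given independent effect. That leaves Paragraph 1, Paragraph 3, Paragraph 4, Paragraph 6, and Paragraph 7 in effect.

1, 3, 4, 6, 7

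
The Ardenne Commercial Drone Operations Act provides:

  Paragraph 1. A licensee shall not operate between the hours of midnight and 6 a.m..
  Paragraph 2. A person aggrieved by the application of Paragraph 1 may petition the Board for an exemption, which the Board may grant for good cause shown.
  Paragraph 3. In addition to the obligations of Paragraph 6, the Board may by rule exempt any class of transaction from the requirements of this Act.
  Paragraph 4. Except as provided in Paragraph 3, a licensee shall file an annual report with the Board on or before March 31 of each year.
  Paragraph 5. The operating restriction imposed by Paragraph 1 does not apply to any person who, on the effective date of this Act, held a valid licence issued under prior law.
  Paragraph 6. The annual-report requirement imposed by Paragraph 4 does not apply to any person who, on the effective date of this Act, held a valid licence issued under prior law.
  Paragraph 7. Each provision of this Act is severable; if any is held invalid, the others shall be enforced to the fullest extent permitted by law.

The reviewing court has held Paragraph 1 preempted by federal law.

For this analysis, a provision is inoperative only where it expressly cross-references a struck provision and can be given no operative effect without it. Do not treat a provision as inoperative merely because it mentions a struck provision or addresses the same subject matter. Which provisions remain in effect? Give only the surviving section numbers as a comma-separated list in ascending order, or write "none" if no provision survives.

3, 4, 6, 7

Paragraph 1 is struck. Paragraph 2 has no operative effect of its own apart from Paragraph 1 and is therefore inoperative. The only function of Paragraph 5 is the grandfather exemption from Paragraph 1, so it cannot stand once Paragraph 1 is removed. Under the severability clause in Paragraph 7, the remaining provisions continue in force. The provisions still in force are Paragraph 3, Paragraph 4, Paragraph 6, and Paragraph 7.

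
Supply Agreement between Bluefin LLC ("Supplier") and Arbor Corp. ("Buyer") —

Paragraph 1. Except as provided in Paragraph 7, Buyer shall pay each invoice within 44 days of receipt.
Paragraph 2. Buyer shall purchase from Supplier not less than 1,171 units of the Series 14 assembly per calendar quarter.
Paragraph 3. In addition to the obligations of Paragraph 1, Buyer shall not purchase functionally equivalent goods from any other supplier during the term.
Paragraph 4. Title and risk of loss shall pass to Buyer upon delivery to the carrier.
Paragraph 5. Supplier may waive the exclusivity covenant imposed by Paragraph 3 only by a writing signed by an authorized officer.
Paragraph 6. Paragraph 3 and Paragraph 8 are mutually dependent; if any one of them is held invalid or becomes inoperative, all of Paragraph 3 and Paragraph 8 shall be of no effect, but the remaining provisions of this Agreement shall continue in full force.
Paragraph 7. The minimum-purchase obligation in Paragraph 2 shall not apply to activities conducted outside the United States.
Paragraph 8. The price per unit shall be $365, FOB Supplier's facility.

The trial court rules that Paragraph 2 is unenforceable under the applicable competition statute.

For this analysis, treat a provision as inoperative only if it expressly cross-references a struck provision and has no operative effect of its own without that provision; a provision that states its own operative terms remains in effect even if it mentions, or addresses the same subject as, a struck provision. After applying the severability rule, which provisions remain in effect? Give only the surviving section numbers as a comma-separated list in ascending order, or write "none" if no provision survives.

Paragraph 2 is struck. Paragraph 7 does nothing except set the carve-out from the minimum-purchase obligation by reference to Paragraph 2; with Paragraph 2 gone it has no independent effect and is inoperative. Although Paragraph 1 refers to Paragraph 7, its operative terms do not depend on Paragraph 7, so it remains in effect. Paragraph 6 ties Paragraph 3 and Paragraph 8 together, but none of those is affected here; the remaining provisions continue in force under Paragraph 6. Paragraph 1, Paragraph 3, Paragraph 4, Paragraph 5, Paragraph 6, and Paragraph 8 remain in effect.

1, 3, 4, 5, 6, 8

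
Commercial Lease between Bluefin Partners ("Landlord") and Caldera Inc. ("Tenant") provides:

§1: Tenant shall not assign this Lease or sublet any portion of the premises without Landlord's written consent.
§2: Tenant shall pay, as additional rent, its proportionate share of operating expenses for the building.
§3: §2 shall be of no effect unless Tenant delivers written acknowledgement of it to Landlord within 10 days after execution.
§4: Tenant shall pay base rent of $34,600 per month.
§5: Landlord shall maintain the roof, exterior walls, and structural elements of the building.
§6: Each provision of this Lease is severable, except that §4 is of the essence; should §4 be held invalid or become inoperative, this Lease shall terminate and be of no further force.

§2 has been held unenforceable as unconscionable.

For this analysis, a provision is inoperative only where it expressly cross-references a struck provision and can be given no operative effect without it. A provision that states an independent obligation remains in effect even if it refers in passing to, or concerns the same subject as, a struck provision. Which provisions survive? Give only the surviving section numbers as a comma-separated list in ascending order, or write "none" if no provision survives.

§2 is struck. §3 merely fixes the acknowledgement condition for §2; with §2 gone it has nothing to operate on and falls away. §6 makes §4 an essential term, but §4 is unaffected, so the severability proviso in §6 preserves the remaining provisions. The provisions still in force are §1, §4, §5, and §6.

1, 4, 5, 6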